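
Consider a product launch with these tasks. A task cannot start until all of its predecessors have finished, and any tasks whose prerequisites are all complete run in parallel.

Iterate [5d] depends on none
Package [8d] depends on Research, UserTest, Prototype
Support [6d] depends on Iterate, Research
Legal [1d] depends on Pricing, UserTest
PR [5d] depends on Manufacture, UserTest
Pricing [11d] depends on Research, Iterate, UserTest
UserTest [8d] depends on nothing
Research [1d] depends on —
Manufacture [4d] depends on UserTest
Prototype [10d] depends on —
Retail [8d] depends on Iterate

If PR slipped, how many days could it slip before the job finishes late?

UserTest→Pricing→Legal = 8+11+1 = 20 sets the makespan at 20 days.
Longest path through PR: 17 days (earliest finish 17, latest finish 20).
Slack of PR = 15 − 12 = 3 days.

3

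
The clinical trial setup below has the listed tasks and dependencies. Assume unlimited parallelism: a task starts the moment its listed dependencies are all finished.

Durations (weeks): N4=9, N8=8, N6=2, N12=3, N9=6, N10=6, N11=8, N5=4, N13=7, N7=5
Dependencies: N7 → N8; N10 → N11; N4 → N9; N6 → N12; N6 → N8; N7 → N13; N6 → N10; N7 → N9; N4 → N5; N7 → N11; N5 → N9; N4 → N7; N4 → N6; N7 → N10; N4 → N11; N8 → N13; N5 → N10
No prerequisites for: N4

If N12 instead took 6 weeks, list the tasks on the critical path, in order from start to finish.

N4, N7, N8, N13

Critical path before the change: N4→N7→N8→N13 = 9+5+8+7 = 29 giving 29 weeks.
The longest path through N12 is only 14 weeks, so N12 has float 15.
The critical path is still N4→N7→N8→N13; finish is now 29 weeks.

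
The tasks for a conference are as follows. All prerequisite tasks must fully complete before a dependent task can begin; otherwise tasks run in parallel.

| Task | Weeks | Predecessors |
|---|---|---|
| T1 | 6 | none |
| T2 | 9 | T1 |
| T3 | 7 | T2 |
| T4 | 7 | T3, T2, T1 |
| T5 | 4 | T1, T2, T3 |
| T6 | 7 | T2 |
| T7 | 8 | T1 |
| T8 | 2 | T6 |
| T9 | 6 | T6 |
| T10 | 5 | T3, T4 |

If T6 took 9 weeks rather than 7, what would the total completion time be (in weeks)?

34

Critical path before the change: T1→T2→T3→T4→T10 = 6+9+7+7+5 = 34 giving 34 weeks.
The longest path through T6 is only 28 weeks, so T6 has float 6.
That remains the longest chain; total 34 weeks.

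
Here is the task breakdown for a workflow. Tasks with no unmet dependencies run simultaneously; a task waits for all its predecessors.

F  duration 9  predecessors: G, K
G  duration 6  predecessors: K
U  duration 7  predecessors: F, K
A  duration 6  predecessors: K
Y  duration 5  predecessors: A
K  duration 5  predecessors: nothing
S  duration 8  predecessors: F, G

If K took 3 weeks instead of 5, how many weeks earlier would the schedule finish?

2

Critical path before the change: K→G→F→S = 5+6+9+8 = 28 giving 28 weeks.
Since K is critical, the -2 change carries straight to that chain (now 26 weeks).
The critical path is still K→G→F→S; finish is now 26 weeks.
Change in finish: 26 − 28 = -2 weeks.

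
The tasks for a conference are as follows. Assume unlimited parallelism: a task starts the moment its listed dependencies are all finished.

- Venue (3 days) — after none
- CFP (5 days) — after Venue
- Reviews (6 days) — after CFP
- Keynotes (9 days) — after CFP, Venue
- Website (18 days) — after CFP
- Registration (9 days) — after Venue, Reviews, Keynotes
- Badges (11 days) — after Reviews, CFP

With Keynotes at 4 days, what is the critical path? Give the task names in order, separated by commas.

Venue, CFP, Website

Actual critical path: Venue→CFP→Keynotes→Registration = 3+5+9+9 = 26 ⇒ 26 days.
Keynotes lies on that path, so at 4 days the path becomes 21 days.
New critical path: Venue→CFP→Website = 3+5+18 = 26 ⇒ 26 days.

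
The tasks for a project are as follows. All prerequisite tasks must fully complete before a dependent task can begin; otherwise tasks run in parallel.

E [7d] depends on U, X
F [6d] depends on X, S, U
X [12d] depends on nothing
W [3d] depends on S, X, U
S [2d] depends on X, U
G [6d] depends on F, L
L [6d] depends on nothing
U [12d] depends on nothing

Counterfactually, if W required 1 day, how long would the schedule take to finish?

26

Critical path before the change: X→S→F→G = 12+2+6+6 = 26 giving 26 days.
W is off the critical path — its longest chain is 17 days, giving 9 of slack.
The critical path is still X→S→F→G; finish is now 26 days.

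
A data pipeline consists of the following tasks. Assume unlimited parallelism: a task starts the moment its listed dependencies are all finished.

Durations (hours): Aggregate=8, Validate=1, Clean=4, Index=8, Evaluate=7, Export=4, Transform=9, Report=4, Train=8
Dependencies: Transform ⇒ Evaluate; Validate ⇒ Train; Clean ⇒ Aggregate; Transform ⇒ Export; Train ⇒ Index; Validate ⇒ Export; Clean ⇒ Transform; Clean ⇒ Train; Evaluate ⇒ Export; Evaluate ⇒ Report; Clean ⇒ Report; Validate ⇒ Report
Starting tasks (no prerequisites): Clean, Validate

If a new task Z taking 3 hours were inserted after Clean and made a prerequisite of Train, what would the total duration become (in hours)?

24

Originally the job takes 24 hours.
With Z inserted, Train now waits for max(Clean, Validate, Z).
New critical path: Clean→Transform→Evaluate→Export = 4+9+7+4 = 24 ⇒ 24 hours.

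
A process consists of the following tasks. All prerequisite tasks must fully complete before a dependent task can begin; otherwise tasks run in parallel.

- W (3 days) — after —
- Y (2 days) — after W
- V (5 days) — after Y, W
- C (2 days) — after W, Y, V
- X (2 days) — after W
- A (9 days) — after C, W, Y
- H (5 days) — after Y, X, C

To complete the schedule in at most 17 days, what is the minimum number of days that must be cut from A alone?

Current finish: 21 days; target: 17.
A is on every critical path, so each day cut from A cuts the finish by one (this holds down to a finish of 17).
Need 21 − 17 = 4 days off A → A becomes 5 days, finish becomes 17.

4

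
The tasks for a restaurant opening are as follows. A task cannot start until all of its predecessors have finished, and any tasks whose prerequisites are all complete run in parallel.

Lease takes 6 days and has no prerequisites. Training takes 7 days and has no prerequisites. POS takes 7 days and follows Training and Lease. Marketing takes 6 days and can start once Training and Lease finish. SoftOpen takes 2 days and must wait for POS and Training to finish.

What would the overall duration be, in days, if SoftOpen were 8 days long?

22

The binding path is Training→POS→SoftOpen = 7+7+2 = 16; finish at 16 days.
SoftOpen is on the critical path; changing it to 8 makes that path 22 days.
No other chain overtakes it, so the finish is 22 days.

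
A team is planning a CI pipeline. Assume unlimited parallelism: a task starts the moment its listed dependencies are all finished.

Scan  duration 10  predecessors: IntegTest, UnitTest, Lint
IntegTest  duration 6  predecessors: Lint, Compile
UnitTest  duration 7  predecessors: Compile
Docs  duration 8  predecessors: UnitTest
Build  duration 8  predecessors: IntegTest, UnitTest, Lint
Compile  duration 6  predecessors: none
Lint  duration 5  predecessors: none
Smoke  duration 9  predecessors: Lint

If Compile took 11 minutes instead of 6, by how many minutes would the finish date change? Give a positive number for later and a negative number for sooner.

As given, the longest chain is Compile→UnitTest→Scan = 6+7+10 = 23, so the finish is 23 minutes.
Since Compile is critical, the +5 change carries straight to that chain (now 28 minutes).
No other chain overtakes it, so the finish is 28 minutes.
Change in finish: 28 − 23 = +5 minutes.

5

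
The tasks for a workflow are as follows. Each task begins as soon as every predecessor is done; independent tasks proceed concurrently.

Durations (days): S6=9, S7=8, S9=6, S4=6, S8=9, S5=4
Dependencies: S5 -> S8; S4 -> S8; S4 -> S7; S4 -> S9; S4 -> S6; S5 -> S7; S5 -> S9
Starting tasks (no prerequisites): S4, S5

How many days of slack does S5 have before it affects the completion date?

S4→S6 = 6+9 = 15 sets the makespan at 15 days.
Longest path through S5: 13 days (earliest finish 4, latest finish 6).
Slack of S5 = 2 − 0 = 2 days.

2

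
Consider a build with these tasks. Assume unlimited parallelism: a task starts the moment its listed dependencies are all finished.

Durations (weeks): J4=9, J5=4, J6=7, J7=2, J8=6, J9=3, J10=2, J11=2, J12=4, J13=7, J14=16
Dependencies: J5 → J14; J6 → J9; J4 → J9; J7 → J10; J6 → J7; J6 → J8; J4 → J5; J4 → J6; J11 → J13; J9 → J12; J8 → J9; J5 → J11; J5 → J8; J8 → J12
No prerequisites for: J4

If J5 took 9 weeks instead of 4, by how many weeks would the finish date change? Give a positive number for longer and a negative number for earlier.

5

The binding path is J4→J5→J14 = 9+4+16 = 29; finish at 29 weeks.
Since J5 is critical, the +5 change carries straight to that chain (now 34 weeks).
That remains the longest chain; total 34 weeks.
Change in finish: 34 − 29 = +5 weeks.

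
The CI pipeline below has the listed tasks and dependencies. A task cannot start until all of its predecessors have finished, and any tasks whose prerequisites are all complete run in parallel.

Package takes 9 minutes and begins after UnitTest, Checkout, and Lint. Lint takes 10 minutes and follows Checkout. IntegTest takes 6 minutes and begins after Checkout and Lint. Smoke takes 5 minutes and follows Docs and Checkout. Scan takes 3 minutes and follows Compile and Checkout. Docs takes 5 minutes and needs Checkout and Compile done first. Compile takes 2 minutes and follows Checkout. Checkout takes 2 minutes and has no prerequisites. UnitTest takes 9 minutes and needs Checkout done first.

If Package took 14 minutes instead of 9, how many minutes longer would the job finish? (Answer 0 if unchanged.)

The binding path is Checkout→Lint→Package = 2+10+9 = 21; finish at 21 minutes.
Since Package is critical, the +5 change carries straight to that chain (now 26 minutes).
The critical path is still Checkout→Lint→Package; finish is now 26 minutes.
Change in finish: 26 − 21 = +5 minutes.

5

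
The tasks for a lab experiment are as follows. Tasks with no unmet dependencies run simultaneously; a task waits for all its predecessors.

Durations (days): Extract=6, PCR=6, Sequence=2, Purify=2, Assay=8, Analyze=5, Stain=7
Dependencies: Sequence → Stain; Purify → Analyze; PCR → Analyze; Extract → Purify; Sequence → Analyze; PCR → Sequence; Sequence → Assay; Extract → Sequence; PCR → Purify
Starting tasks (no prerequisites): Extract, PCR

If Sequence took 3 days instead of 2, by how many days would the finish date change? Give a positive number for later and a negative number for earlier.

The binding path is Extract→Sequence→Assay = 6+2+8 = 16; finish at 16 days.
Sequence is on the critical path; changing it to 3 makes that path 17 days.
The critical path is still Extract→Sequence→Assay; finish is now 17 days.
Change in finish: 17 − 16 = +1 days.

1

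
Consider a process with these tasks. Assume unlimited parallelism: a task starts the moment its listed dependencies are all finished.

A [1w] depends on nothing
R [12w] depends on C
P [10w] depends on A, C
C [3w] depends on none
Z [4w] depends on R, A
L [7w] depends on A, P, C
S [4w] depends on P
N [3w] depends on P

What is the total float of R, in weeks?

The longest chain is C→P→L = 3+10+7 = 20; overall finish 20 weeks.
R finishes as early as 15 and must finish by 16.
So R can slip 16 − 15 = 1 week.

1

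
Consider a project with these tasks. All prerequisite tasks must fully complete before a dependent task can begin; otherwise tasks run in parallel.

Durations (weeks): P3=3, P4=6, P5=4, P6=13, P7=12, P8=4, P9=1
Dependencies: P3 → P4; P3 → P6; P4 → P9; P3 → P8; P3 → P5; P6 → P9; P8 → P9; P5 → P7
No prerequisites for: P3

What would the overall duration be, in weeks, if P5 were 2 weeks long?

Critical path before the change: P3→P5→P7 = 3+4+12 = 19 giving 19 weeks.
Since P5 is critical, the -2 change carries straight to that chain (now 17 weeks).
No other chain overtakes it, so the finish is 17 weeks.

17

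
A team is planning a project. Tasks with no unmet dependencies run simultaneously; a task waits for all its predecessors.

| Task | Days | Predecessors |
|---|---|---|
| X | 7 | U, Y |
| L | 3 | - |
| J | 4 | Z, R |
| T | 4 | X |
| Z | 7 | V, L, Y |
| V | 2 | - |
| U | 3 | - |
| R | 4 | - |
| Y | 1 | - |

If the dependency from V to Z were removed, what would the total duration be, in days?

Original critical path: L→Z→J = 3+7+4 = 14 ⇒ 14 days.
Dropping V→Z doesn't change Z's earliest start (3); another predecessor still binds.
The longest chain is now L→Z→J = 3+7+4 = 14, so the project takes 14 days.

14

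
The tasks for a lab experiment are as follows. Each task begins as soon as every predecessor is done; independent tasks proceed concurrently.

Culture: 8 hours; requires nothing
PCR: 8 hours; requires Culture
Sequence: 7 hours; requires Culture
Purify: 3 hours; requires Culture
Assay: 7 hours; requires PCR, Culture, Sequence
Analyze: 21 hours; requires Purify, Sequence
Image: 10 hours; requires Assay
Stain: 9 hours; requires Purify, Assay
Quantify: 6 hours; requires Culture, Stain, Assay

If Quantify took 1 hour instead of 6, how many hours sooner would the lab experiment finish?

The binding path is Culture→PCR→Assay→Stain→Quantify = 8+8+7+9+6 = 38; finish at 38 hours.
Since Quantify is critical, the -5 change carries straight to that chain (now 33 hours).
New critical path: Culture→Sequence→Analyze = 8+7+21 = 36 ⇒ 36 hours.
Change in finish: 36 − 38 = -2 hours.

2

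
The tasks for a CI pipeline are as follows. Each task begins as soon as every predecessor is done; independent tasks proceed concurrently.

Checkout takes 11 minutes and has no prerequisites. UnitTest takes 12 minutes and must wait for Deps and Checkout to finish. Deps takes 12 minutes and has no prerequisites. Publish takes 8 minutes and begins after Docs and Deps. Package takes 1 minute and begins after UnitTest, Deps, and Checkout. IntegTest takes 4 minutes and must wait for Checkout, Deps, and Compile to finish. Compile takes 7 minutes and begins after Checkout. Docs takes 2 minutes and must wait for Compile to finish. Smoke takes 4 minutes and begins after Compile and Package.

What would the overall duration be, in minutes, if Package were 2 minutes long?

Critical path before the change: Deps→UnitTest→Package→Smoke = 12+12+1+4 = 29 giving 29 minutes.
Package is on the critical path; changing it to 2 makes that path 30 minutes.
That remains the longest chain; total 30 minutes.

30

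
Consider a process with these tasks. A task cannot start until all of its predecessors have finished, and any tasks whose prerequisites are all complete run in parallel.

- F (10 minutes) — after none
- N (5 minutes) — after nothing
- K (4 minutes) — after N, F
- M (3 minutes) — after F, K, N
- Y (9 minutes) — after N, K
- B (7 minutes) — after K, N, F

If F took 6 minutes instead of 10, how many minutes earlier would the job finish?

Baseline: F→K→Y = 10+4+9 = 23 → 23 minutes.
F is on the critical path; changing it to 6 makes that path 19 minutes.
That remains the longest chain; total 19 minutes.
Change in finish: 19 − 23 = -4 minutes.

4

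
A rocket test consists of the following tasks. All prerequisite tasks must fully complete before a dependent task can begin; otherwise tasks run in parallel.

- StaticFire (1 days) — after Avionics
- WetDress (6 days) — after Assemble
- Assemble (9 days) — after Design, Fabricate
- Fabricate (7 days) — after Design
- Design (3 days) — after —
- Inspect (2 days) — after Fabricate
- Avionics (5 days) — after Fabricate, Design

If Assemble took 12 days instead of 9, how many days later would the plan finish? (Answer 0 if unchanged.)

3

Actual critical path: Design→Fabricate→Assemble→WetDress = 3+7+9+6 = 25 ⇒ 25 days.
Assemble is on the critical path; changing it to 12 makes that path 28 days.
That remains the longest chain; total 28 days.
Change in finish: 28 − 25 = +3 days.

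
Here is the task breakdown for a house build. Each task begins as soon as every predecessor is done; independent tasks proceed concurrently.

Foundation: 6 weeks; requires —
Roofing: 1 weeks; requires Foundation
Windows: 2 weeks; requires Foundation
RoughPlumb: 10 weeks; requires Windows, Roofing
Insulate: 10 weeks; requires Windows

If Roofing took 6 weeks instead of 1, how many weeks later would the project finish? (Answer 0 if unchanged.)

Baseline: Foundation→Windows→RoughPlumb = 6+2+10 = 18 → 18 weeks.
Roofing is off the critical path — its longest chain is 17 weeks, giving 1 of slack.
New critical path: Foundation→Roofing→RoughPlumb = 6+6+10 = 22 ⇒ 22 weeks.
Change in finish: 22 − 18 = +4 weeks.

4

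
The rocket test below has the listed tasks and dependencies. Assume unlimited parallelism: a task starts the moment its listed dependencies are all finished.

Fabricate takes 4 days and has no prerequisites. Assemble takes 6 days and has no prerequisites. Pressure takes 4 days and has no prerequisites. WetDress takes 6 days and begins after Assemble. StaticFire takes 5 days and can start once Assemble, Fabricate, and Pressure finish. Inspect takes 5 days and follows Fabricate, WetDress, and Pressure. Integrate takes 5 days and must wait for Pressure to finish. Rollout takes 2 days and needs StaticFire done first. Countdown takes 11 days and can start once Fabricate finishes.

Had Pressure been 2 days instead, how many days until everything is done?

Critical path before the change: Assemble→WetDress→Inspect = 6+6+5 = 17 giving 17 days.
Pressure has 6 days of float (longest path through it is 11).
That remains the longest chain; total 17 days.

17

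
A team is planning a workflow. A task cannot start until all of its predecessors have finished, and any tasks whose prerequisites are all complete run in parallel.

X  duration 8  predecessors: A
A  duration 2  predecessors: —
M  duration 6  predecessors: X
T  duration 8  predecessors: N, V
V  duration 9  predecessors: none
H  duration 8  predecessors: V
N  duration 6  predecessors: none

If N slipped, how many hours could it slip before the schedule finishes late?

Critical path: V→H = 9+8 = 17, so the finish is 17 hours.
The longest chain containing N totals 14 hours.
Slack of N = 3 − 0 = 3 hours.

3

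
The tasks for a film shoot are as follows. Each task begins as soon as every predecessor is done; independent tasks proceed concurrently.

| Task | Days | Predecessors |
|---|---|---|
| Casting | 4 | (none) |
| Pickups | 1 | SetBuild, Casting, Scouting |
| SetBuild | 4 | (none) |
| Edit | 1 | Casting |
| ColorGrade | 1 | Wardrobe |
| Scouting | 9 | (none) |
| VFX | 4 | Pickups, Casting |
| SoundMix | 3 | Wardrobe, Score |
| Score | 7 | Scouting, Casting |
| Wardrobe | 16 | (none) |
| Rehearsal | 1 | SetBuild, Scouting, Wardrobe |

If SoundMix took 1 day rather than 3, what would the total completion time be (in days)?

17

Critical path before the change: Scouting→Score→SoundMix = 9+7+3 = 19 giving 19 days.
Since SoundMix is critical, the -2 change carries straight to that chain (now 17 days).
No other chain overtakes it, so the finish is 17 days.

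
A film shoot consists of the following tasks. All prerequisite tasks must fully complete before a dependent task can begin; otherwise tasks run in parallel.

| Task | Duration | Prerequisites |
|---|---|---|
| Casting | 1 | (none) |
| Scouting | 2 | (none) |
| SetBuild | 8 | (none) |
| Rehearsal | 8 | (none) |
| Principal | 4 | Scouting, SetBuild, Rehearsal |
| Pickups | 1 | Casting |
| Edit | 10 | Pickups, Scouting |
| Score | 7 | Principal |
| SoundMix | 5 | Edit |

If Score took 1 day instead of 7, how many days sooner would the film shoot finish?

2

Actual critical path: SetBuild→Principal→Score = 8+4+7 = 19 ⇒ 19 days.
Score lies on that path, so at 1 day the path becomes 13 days.
New critical path: Casting→Pickups→Edit→SoundMix = 1+1+10+5 = 17 ⇒ 17 days.
Change in finish: 17 − 19 = -2 days.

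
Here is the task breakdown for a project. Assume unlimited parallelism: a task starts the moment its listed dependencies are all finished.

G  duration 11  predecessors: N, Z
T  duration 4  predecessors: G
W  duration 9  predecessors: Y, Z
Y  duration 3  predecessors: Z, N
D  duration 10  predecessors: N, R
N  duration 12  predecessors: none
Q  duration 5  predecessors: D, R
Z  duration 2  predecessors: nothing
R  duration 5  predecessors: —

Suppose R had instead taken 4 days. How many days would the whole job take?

27

Critical path before the change: N→G→T = 12+11+4 = 27 giving 27 days.
R is off the critical path — its longest chain is 20 days, giving 7 of slack.
That remains the longest chain; total 27 days.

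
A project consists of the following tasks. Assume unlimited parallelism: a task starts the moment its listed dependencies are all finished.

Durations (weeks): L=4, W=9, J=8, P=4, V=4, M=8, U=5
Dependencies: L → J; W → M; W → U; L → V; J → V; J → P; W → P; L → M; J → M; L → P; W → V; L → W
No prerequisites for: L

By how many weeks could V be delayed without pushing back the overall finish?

4

Critical path: L→W→M = 4+9+8 = 21, so the finish is 21 weeks.
The longest chain containing V totals 17 weeks.
Float = 21 − 17 = 4.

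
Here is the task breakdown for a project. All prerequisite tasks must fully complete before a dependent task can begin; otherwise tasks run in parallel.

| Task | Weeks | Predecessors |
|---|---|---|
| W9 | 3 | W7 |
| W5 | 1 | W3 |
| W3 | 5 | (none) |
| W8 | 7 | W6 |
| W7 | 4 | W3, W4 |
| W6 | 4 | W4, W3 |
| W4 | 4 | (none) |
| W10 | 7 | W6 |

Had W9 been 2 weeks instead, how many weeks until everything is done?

Actual critical path: W3→W6→W8 = 5+4+7 = 16 ⇒ 16 weeks.
W9 has 4 weeks of float (longest path through it is 12).
That remains the longest chain; total 16 weeks.

16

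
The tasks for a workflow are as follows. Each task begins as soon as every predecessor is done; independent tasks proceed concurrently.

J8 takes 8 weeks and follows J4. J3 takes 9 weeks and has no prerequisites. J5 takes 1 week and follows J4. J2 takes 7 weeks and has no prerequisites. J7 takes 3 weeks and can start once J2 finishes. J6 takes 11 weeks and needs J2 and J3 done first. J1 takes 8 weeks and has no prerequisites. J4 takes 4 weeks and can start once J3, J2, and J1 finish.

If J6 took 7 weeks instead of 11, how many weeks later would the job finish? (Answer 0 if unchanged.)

0

The binding path is J3→J4→J8 = 9+4+8 = 21; finish at 21 weeks.
The longest path through J6 is only 20 weeks, so J6 has float 1.
No other chain overtakes it, so the finish is 21 weeks.
Change in finish: 21 − 21 = +0 weeks.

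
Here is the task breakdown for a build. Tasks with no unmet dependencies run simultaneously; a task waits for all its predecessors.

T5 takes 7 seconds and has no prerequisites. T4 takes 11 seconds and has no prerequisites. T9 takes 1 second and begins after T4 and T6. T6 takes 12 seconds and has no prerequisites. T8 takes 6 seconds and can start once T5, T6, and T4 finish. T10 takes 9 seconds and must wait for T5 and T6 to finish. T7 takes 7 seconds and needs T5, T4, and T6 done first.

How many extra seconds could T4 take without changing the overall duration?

3

T6→T10 = 12+9 = 21 sets the makespan at 21 seconds.
Longest path through T4: 18 seconds (earliest finish 11, latest finish 14).
Slack of T4 = 3 − 0 = 3 seconds.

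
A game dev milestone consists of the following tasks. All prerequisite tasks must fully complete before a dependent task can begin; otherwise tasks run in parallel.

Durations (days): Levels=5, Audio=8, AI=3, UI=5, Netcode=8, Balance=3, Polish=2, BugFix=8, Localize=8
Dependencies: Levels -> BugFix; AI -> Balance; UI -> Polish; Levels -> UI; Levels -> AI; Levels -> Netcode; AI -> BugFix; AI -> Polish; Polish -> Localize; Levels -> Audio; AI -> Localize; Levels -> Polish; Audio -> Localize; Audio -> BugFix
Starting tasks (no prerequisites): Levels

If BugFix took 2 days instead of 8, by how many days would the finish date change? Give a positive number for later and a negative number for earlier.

0

As given, the longest chain is Levels→Audio→BugFix = 5+8+8 = 21, so the finish is 21 days.
Since BugFix is critical, the -6 change carries straight to that chain (now 15 days).
The binding chain switches to Levels→Audio→Localize = 5+8+8 = 21; finish 21 days.
Change in finish: 21 − 21 = +0 days.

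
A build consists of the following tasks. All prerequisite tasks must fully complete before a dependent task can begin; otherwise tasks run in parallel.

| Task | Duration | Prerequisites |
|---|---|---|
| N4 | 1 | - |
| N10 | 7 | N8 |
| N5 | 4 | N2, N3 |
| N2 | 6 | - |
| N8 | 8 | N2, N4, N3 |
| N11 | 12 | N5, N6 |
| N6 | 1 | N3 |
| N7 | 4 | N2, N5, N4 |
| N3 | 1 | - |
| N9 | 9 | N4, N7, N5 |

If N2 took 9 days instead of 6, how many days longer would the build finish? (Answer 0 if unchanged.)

Actual critical path: N2→N5→N7→N9 = 6+4+4+9 = 23 ⇒ 23 days.
N2 is on the critical path; changing it to 9 makes that path 26 days.
The critical path is still N2→N5→N7→N9; finish is now 26 days.
Change in finish: 26 − 23 = +3 days.

3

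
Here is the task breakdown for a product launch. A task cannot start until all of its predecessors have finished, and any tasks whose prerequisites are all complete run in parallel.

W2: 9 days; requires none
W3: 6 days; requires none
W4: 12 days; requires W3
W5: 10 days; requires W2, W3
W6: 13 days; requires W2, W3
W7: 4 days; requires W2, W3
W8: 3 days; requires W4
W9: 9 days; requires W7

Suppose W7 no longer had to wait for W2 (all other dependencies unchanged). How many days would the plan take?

22

Before: longest chain W2→W6 = 9+13 = 22, finish 22.
Without W2→W7, W7's earliest start moves from 9 to 6.
The longest chain is now W2→W6 = 9+13 = 22, so the plan takes 22 days.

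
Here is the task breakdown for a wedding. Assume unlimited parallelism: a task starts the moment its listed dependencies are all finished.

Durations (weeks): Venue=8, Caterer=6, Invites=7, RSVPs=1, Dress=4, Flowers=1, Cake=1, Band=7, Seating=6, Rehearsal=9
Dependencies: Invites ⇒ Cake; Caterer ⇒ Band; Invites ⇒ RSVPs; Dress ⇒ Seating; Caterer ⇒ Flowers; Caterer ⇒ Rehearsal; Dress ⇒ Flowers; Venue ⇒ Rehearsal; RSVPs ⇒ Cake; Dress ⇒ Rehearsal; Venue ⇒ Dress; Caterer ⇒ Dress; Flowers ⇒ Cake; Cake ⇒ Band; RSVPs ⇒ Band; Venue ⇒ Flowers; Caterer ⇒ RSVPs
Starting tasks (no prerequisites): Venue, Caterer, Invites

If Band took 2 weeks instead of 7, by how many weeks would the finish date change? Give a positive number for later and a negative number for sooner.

As given, the longest chain is Venue→Dress→Flowers→Cake→Band = 8+4+1+1+7 = 21, so the finish is 21 weeks.
Band is on the critical path; changing it to 2 makes that path 16 weeks.
New critical path: Venue→Dress→Rehearsal = 8+4+9 = 21 ⇒ 21 weeks.
Change in finish: 21 − 21 = +0 weeks.

0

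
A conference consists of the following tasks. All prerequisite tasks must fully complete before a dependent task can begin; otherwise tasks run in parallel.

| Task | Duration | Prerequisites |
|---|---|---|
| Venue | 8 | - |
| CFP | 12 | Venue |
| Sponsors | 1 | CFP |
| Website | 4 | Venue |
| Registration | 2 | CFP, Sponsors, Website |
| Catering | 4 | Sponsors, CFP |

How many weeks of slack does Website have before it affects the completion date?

11

Venue→CFP→Sponsors→Catering = 8+12+1+4 = 25 sets the makespan at 25 weeks.
The longest chain containing Website totals 14 weeks.
So Website can slip 23 − 12 = 11 weeks.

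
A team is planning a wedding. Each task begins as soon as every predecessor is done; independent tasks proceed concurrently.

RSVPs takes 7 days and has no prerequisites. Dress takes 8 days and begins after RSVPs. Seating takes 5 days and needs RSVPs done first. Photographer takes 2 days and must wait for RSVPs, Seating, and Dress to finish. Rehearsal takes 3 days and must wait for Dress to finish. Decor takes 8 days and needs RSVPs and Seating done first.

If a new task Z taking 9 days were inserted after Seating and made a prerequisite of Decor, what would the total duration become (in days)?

Originally the schedule takes 20 days.
With Z inserted, Decor now waits for max(RSVPs, Seating, Z).
New critical path: RSVPs→Seating→Z→Decor = 7+5+9+8 = 29 ⇒ 29 days.

29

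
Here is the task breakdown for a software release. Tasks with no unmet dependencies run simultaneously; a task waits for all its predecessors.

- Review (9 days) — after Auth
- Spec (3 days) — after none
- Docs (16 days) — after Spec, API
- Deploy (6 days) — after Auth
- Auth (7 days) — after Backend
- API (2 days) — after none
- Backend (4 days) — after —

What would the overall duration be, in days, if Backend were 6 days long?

Critical path before the change: Backend→Auth→Review = 4+7+9 = 20 giving 20 days.
Backend is on the critical path; changing it to 6 makes that path 22 days.
The critical path is still Backend→Auth→Review; finish is now 22 days.

22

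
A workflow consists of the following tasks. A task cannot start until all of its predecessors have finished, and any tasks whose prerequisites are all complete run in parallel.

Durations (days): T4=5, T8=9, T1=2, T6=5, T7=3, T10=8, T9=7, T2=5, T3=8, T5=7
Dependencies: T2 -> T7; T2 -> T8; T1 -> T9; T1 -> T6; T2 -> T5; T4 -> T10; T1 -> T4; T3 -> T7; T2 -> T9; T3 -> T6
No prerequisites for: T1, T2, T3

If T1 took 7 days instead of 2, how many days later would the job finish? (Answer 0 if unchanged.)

5

Actual critical path: T1→T4→T10 = 2+5+8 = 15 ⇒ 15 days.
Since T1 is critical, the +5 change carries straight to that chain (now 20 days).
That remains the longest chain; total 20 days.
Change in finish: 20 − 15 = +5 days.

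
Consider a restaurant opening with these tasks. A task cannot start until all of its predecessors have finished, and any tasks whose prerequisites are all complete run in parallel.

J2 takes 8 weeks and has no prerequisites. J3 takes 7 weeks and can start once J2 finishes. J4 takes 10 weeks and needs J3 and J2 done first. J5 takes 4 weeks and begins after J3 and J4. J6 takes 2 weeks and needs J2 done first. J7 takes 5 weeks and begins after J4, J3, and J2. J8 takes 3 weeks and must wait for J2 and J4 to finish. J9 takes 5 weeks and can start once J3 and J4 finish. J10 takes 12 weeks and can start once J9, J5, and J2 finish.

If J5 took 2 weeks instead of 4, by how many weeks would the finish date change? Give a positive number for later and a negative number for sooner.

0

Critical path before the change: J2→J3→J4→J9→J10 = 8+7+10+5+12 = 42 giving 42 weeks.
J5 is off the critical path — its longest chain is 41 weeks, giving 1 of slack.
No other chain overtakes it, so the finish is 42 weeks.
Change in finish: 42 − 42 = +0 weeks.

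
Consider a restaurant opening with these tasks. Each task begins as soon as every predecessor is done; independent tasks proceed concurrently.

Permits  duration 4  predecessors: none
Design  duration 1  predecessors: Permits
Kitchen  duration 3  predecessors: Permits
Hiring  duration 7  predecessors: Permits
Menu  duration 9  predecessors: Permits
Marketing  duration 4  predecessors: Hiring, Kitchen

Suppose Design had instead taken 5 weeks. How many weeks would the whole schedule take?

15

Baseline: Permits→Hiring→Marketing = 4+7+4 = 15 → 15 weeks.
The longest path through Design is only 5 weeks, so Design has float 10.
The critical path is still Permits→Hiring→Marketing; finish is now 15 weeks.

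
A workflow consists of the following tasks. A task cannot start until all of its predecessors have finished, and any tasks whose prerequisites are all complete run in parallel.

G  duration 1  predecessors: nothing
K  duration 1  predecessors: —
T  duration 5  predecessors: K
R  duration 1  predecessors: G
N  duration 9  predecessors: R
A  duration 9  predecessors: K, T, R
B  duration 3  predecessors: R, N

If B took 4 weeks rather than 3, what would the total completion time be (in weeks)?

15

As given, the longest chain is K→T→A = 1+5+9 = 15, so the finish is 15 weeks.
The longest path through B is only 14 weeks, so B has float 1.
Now G→R→N→B = 1+1+9+4 = 15 is longest, so the finish becomes 15 weeks.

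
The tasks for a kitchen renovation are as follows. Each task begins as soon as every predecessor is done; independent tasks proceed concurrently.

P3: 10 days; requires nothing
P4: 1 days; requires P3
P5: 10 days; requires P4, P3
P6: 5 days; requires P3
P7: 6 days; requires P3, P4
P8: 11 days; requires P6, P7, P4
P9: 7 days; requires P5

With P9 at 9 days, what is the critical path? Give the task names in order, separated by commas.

P3, P4, P5, P9

The binding path is P3→P4→P5→P9 = 10+1+10+7 = 28; finish at 28 days.
P9 is on the critical path; changing it to 9 makes that path 30 days.
No other chain overtakes it, so the finish is 30 days.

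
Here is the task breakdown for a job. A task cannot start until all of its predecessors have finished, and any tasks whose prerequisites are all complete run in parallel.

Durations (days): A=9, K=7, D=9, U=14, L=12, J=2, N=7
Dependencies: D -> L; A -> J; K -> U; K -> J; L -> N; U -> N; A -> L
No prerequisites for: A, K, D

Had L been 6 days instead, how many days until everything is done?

The binding path is A→L→N = 9+12+7 = 28; finish at 28 days.
L is on the critical path; changing it to 6 makes that path 22 days.
The binding chain switches to K→U→N = 7+14+7 = 28; finish 28 days.

28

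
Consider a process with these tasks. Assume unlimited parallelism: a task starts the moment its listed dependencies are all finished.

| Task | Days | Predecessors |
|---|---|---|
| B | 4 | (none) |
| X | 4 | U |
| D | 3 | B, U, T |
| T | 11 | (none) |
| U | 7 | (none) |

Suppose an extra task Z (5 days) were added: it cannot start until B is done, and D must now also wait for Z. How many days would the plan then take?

14

Originally the plan takes 14 days.
With Z inserted, D now waits for max(B, U, T, Z).
New critical path: T→D = 11+3 = 14 ⇒ 14 days.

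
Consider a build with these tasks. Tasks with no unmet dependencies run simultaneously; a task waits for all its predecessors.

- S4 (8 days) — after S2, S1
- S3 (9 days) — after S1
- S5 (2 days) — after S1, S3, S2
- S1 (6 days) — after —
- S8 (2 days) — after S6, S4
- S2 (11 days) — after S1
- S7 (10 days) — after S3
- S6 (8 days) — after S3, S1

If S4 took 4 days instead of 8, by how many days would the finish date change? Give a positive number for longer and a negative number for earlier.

The binding path is S1→S2→S4→S8 = 6+11+8+2 = 27; finish at 27 days.
S4 is on the critical path; changing it to 4 makes that path 23 days.
Now S1→S3→S6→S8 = 6+9+8+2 = 25 is longest, so the finish becomes 25 days.
Change in finish: 25 − 27 = -2 days.

-2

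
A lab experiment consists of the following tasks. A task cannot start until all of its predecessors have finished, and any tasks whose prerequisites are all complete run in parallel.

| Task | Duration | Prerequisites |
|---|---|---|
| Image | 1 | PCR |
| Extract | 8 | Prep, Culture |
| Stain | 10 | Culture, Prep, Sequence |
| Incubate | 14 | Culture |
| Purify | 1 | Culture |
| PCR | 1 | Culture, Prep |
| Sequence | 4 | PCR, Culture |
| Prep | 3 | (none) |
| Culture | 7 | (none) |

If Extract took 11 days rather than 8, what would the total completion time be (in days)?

22

Baseline: Culture→PCR→Sequence→Stain = 7+1+4+10 = 22 → 22 days.
Extract has 7 days of float (longest path through it is 15).
The critical path is still Culture→PCR→Sequence→Stain; finish is now 22 days.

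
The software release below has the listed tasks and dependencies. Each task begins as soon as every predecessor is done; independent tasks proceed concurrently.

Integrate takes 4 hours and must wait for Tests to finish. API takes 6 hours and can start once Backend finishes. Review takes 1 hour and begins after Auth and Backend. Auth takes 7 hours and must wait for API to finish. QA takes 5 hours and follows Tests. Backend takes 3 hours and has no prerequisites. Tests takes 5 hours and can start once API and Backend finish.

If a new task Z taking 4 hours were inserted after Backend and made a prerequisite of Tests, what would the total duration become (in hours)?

19

Originally the software release takes 19 hours.
With Z inserted, Tests now waits for max(API, Backend, Z).
New critical path: Backend→API→Tests→QA = 3+6+5+5 = 19 ⇒ 19 hours.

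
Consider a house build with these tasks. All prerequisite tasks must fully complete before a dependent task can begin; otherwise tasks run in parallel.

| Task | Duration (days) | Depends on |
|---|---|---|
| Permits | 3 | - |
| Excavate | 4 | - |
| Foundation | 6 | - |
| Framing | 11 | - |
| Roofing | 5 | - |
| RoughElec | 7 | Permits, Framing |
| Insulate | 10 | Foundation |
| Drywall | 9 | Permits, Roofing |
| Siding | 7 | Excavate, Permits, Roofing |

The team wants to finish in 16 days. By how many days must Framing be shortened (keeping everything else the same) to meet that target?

2

Current finish: 18 days; target: 16.
Framing is on every critical path, so each day cut from Framing cuts the finish by one (this holds down to a finish of 16).
Need 18 − 16 = 2 days off Framing → Framing becomes 9 days, finish becomes 16.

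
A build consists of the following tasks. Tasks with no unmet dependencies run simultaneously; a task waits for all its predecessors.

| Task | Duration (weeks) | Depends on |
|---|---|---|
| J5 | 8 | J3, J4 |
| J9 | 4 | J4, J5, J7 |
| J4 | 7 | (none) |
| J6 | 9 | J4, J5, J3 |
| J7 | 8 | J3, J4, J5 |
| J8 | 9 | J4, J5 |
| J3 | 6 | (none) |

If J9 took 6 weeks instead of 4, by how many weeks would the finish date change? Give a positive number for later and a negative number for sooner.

The binding path is J4→J5→J7→J9 = 7+8+8+4 = 27; finish at 27 weeks.
J9 is on the critical path; changing it to 6 makes that path 29 weeks.
No other chain overtakes it, so the finish is 29 weeks.
Change in finish: 29 − 27 = +2 weeks.

2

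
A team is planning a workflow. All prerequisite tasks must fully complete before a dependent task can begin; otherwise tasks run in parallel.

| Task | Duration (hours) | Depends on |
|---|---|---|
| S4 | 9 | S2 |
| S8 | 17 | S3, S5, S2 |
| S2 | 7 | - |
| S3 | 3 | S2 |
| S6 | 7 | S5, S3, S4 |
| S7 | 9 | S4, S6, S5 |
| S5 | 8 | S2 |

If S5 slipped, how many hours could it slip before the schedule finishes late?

0

S2→S4→S6→S7 = 7+9+7+9 = 32 sets the makespan at 32 hours.
The longest chain containing S5 totals 32 hours.
Float = 32 − 32 = 0.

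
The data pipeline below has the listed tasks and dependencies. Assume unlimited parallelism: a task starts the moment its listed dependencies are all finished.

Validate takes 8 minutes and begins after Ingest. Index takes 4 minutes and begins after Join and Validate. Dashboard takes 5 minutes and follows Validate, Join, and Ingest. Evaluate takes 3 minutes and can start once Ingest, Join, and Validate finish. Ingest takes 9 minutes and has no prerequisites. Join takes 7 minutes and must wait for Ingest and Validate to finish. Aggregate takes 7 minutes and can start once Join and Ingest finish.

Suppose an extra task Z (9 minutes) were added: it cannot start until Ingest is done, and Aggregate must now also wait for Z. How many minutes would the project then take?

31

Originally the project takes 31 minutes.
With Z inserted, Aggregate now waits for max(Join, Ingest, Z).
New critical path: Ingest→Validate→Join→Aggregate = 9+8+7+7 = 31 ⇒ 31 minutes.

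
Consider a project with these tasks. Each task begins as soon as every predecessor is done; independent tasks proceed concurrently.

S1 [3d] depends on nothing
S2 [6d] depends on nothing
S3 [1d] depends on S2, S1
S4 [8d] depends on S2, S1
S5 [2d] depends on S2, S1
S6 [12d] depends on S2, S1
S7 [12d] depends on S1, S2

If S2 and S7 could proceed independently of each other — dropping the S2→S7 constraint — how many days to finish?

Original critical path: S2→S6 = 6+12 = 18 ⇒ 18 days.
Without S2→S7, S7's earliest start moves from 6 to 3.
After: S2→S6 = 6+12 = 18 → 18 days.

18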